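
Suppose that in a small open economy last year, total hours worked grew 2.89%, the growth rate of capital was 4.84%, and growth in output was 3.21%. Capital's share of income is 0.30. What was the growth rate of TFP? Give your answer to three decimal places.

Labor's share = 1 − 0.3 = 0.7.
Capital: 0.3 × 4.84 = 1.452 pp.
Total hours worked: 0.7 × 2.89 = 2.023 pp.
TFP growth = 3.21 − 3.475 = -0.265%.

-0.265%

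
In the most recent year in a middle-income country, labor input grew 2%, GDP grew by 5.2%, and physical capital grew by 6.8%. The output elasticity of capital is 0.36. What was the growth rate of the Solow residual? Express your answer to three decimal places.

Labor's share = 1 − 0.36 = 0.64.
Physical capital: 0.36 × 6.8 = 2.448 pp.
Labor input: 0.64 × 2 = 1.28 pp.
TFP growth = 5.2 − 3.728 = 1.472%.

The Solow residual growth was 1.472%.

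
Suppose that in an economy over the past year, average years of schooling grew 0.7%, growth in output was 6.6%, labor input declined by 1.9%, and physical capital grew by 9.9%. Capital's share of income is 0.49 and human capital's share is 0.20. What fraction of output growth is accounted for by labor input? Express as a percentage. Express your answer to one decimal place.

-8.9%

Labor's share = 1 − 0.49 − 0.2 = 0.31.
Labor input contributed 0.31 × (-1.9) = -0.589 pp.
Share of growth = -0.589 / 6.6 × 100 = -8.924%.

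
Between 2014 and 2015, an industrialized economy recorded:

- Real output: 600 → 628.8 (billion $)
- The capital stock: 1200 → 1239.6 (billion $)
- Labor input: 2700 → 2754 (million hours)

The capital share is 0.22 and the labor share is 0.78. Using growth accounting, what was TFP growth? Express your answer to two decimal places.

2.51%

Real output growth = (628.8 − 600) / 600 = 4.8%.
The capital stock growth = (1239.6 − 1200) / 1200 = 3.3%.
Labor input growth = (2754 − 2700) / 2700 = 2%.
Labor's share = 1 − 0.22 = 0.78.
The capital stock: 0.22 × 3.3 = 0.726 pp.
Labor input: 0.78 × 2 = 1.56 pp.
TFP growth = 4.8 − 2.286 = 2.514%.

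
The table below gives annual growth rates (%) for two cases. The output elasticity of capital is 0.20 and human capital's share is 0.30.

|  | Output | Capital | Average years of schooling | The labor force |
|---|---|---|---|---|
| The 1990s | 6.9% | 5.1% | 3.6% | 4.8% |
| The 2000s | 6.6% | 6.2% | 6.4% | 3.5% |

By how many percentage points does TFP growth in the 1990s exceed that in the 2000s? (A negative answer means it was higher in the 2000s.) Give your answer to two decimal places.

Labor's share = 1 − 0.2 − 0.3 = 0.5.
The 1990s: TFP = 6.9 − 1.02 − 1.08 − 2.4 = 2.4%.
The 2000s: TFP = 6.6 − 1.24 − 1.92 − 1.75 = 1.69%.
Difference = 2.4 − (1.69) = 0.71 pp.

0.71 percentage points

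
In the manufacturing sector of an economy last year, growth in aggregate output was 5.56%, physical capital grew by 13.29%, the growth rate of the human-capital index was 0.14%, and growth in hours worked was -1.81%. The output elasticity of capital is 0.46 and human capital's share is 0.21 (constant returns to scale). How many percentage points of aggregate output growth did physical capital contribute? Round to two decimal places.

6.11 pp

Contribution = share × growth = 0.46 × 13.29 = 6.1134 pp.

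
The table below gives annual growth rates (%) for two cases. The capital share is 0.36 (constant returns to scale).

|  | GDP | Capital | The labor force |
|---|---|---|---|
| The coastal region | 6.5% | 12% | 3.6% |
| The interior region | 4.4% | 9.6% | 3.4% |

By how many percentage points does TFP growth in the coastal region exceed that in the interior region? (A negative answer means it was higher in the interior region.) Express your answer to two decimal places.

Labor's share = 1 − 0.36 = 0.64.
The coastal region: TFP = 6.5 − 4.32 − 2.304 = -0.124%.
The interior region: TFP = 4.4 − 3.456 − 2.176 = -1.232%.
Difference = -0.124 − (-1.232) = 1.108 pp.

1.11 percentage points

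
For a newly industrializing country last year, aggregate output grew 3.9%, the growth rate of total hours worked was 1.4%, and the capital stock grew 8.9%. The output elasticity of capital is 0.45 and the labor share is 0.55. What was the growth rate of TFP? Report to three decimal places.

Labor's share = 1 − 0.45 = 0.55.
The capital stock: 0.45 × 8.9 = 4.005 pp.
Total hours worked: 0.55 × 1.4 = 0.77 pp.
TFP growth = 3.9 − 4.775 = -0.875%.

-0.875%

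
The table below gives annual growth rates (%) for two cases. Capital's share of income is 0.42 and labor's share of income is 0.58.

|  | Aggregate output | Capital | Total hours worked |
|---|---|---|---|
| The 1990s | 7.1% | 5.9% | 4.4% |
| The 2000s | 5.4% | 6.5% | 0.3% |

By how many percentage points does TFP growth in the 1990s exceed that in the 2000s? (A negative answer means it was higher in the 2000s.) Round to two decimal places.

-0.43 percentage points

Labor's share = 1 − 0.42 = 0.58.
The 1990s: TFP = 7.1 − 2.478 − 2.552 = 2.07%.
The 2000s: TFP = 5.4 − 2.73 − 0.174 = 2.496%.
Difference = 2.07 − (2.496) = -0.426 pp.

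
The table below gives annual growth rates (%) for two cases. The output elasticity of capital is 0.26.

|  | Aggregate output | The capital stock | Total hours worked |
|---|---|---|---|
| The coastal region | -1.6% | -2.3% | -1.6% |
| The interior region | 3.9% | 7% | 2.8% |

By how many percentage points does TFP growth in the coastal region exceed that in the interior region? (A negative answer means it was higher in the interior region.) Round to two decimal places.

Labor's share = 1 − 0.26 = 0.74.
The coastal region: TFP = -1.6 + 0.598 + 1.184 = 0.182%.
The interior region: TFP = 3.9 − 1.82 − 2.072 = 0.008%.
Difference = 0.182 − (0.008) = 0.174 pp.

0.17 percentage points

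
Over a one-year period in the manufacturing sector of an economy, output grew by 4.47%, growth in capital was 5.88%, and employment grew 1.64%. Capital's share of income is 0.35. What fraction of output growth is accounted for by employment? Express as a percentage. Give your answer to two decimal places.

23.85%

Labor's share = 1 − 0.35 = 0.65.
Employment contributed 0.65 × 1.64 = 1.066 pp.
Share of growth = 1.066 / 4.47 × 100 = 23.8479%.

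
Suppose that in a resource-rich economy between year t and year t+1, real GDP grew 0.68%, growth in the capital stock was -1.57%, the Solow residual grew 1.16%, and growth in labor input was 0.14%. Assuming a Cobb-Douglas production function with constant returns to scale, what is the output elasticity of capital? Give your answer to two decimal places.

0.36

gY = gA + α·gK + (1−α)·gL, so gY − gA − gL = α(gK − gL).
0.68 − 1.16 − 0.14 = α × (-1.57 − 0.14).
-0.62 = -1.71 α, so α = 0.3626.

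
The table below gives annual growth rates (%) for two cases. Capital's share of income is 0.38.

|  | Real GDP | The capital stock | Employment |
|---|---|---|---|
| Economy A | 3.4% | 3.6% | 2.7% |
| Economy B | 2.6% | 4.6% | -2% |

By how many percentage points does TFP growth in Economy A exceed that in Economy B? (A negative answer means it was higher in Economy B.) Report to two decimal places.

Labor's share = 1 − 0.38 = 0.62.
Economy A: TFP = 3.4 − 1.368 − 1.674 = 0.358%.
Economy B: TFP = 2.6 − 1.748 + 1.24 = 2.092%.
Difference = 0.358 − (2.092) = -1.734 pp.

-1.73 percentage points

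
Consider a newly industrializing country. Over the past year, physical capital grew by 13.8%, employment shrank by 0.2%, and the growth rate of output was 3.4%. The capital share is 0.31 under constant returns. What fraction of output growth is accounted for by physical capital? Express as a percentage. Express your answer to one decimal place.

Physical capital accounted for 125.8% of growth.

Physical capital contributed 0.31 × 13.8 = 4.278 pp.
Share of growth = 4.278 / 3.4 × 100 = 125.824%.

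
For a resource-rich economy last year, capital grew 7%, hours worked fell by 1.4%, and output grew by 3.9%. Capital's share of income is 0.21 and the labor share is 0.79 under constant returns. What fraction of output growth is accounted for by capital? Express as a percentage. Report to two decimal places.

Capital contributed 0.21 × 7 = 1.47 pp.
Share of growth = 1.47 / 3.9 × 100 = 37.6923%.

Capital accounted for 37.69% of growth.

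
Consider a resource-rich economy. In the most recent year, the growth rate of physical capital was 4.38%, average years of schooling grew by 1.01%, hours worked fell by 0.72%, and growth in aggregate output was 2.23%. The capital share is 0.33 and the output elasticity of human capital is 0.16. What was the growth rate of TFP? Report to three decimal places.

Labor's share = 1 − 0.33 − 0.16 = 0.51.
Physical capital: 0.33 × 4.38 = 1.4454 pp.
Average years of schooling: 0.16 × 1.01 = 0.1616 pp.
Hours worked: 0.51 × (-0.72) = -0.3672 pp.
TFP growth = 2.23 − 1.2398 = 0.9902%.

0.990%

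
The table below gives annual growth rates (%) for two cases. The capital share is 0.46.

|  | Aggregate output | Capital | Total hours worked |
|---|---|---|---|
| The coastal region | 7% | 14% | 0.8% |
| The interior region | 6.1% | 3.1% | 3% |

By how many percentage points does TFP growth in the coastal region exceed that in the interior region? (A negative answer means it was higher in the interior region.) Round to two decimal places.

-2.93 percentage points

Labor's share = 1 − 0.46 = 0.54.
The coastal region: TFP = 7 − 6.44 − 0.432 = 0.128%.
The interior region: TFP = 6.1 − 1.426 − 1.62 = 3.054%.
Difference = 0.128 − (3.054) = -2.926 pp.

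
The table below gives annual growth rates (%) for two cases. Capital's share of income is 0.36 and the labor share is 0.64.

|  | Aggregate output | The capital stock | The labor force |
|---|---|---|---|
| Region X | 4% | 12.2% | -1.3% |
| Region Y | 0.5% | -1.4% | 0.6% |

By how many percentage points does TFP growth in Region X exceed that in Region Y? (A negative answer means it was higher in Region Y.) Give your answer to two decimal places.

-0.18 percentage points

Labor's share = 1 − 0.36 = 0.64.
Region X: TFP = 4 − 4.392 + 0.832 = 0.44%.
Region Y: TFP = 0.5 + 0.504 − 0.384 = 0.62%.
Difference = 0.44 − (0.62) = -0.18 pp.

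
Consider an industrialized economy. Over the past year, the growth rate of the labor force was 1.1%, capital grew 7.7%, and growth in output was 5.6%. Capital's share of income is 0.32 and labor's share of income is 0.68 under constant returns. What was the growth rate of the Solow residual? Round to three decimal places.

2.388%

Labor's share = 1 − 0.32 = 0.68.
Capital: 0.32 × 7.7 = 2.464 pp.
The labor force: 0.68 × 1.1 = 0.748 pp.
TFP growth = 5.6 − 3.212 = 2.388%.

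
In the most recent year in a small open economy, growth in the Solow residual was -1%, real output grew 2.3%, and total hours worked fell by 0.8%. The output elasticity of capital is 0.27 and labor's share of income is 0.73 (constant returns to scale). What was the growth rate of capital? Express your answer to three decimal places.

Labor's share = 1 − 0.27 = 0.73.
gY = gA + 0.73×(-0.8) + 0.27×g.
0.27×g = 2.3 + 1 + 0.584 = 3.884.
g = 3.884 / 0.27 = 14.38519%.

14.385%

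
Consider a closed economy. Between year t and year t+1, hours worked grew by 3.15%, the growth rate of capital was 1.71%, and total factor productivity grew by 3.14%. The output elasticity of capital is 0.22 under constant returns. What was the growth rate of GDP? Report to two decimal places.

5.97%

Labor's share = 1 − 0.22 = 0.78.
Capital: 0.22 × 1.71 = 0.3762 pp.
Hours worked: 0.78 × 3.15 = 2.457 pp.
Output growth = 3.14 + 2.8332 = 5.9732%.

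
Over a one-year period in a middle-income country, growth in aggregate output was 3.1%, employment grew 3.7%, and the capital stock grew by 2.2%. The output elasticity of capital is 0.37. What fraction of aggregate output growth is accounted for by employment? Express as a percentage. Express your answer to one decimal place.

Labor's share = 1 − 0.37 = 0.63.
Employment contributed 0.63 × 3.7 = 2.331 pp.
Share of growth = 2.331 / 3.1 × 100 = 75.194%.

Employment accounted for 75.2% of growth.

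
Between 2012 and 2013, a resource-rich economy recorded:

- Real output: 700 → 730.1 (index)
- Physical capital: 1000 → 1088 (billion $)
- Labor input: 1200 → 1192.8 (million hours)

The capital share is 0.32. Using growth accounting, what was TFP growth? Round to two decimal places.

1.89%

Real output growth = (730.1 − 700) / 700 = 4.3%.
Physical capital growth = (1088 − 1000) / 1000 = 8.8%.
Labor input growth = (1192.8 − 1200) / 1200 = -0.6%.
Labor's share = 1 − 0.32 = 0.68.
Physical capital: 0.32 × 8.8 = 2.816 pp.
Labor input: 0.68 × (-0.6) = -0.408 pp.
TFP growth = 4.3 − 2.408 = 1.892%.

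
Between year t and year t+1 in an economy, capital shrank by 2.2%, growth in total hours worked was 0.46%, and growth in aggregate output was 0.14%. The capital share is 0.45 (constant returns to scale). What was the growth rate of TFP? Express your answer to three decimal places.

TFP growth was 0.877%.

Labor's share = 1 − 0.45 = 0.55.
Capital: 0.45 × (-2.2) = -0.99 pp.
Total hours worked: 0.55 × 0.46 = 0.253 pp.
TFP growth = 0.14 + 0.737 = 0.877%.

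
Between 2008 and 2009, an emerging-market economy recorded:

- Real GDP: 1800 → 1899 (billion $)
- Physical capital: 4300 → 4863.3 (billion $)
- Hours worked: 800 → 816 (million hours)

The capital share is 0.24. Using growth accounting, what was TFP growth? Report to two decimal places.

Real GDP growth = (1899 − 1800) / 1800 = 5.5%.
Physical capital growth = (4863.3 − 4300) / 4300 = 13.1%.
Hours worked growth = (816 − 800) / 800 = 2%.
Labor's share = 1 − 0.24 = 0.76.
Physical capital: 0.24 × 13.1 = 3.144 pp.
Hours worked: 0.76 × 2 = 1.52 pp.
TFP growth = 5.5 − 4.664 = 0.836%.

0.84%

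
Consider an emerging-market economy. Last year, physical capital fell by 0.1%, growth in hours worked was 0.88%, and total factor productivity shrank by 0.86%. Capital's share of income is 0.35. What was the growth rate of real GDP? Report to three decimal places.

-0.323%

Labor's share = 1 − 0.35 = 0.65.
Physical capital: 0.35 × (-0.1) = -0.035 pp.
Hours worked: 0.65 × 0.88 = 0.572 pp.
Output growth = -0.86 + 0.537 = -0.323%.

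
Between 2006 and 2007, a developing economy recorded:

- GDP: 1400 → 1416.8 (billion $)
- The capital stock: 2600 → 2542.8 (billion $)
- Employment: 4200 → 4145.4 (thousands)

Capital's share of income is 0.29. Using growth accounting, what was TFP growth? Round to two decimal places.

GDP growth = (1416.8 − 1400) / 1400 = 1.2%.
The capital stock growth = (2542.8 − 2600) / 2600 = -2.2%.
Employment growth = (4145.4 − 4200) / 4200 = -1.3%.
Labor's share = 1 − 0.29 = 0.71.
The capital stock: 0.29 × (-2.2) = -0.638 pp.
Employment: 0.71 × (-1.3) = -0.923 pp.
TFP growth = 1.2 + 1.561 = 2.761%.

2.76%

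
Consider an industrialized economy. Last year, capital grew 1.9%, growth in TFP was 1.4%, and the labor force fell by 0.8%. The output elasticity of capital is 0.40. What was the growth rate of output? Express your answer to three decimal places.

Output grew 1.680%.

Labor's share = 1 − 0.4 = 0.6.
Capital: 0.4 × 1.9 = 0.76 pp.
The labor force: 0.6 × (-0.8) = -0.48 pp.
Output growth = 1.4 + 0.28 = 1.68%.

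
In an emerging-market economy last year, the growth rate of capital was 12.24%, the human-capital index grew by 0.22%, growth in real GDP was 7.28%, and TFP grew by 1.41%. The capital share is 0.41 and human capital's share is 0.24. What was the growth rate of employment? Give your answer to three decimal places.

Labor's share = 1 − 0.41 − 0.24 = 0.35.
gY = gA + 0.41×12.24 + 0.24×0.22 + 0.35×g.
0.35×g = 7.28 − 1.41 − 5.0712 = 0.7988.
g = 0.7988 / 0.35 = 2.28229%.

2.282%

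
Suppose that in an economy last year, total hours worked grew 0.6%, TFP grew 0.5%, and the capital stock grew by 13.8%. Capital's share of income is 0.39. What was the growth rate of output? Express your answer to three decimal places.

6.248%

Labor's share = 1 − 0.39 = 0.61.
The capital stock: 0.39 × 13.8 = 5.382 pp.
Total hours worked: 0.61 × 0.6 = 0.366 pp.
Output growth = 0.5 + 5.748 = 6.248%.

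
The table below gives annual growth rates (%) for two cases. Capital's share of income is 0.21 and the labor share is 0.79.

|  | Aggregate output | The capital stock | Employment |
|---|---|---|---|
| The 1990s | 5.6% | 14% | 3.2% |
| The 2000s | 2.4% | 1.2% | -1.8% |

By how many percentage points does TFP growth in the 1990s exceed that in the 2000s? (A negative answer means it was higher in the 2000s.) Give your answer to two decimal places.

-3.44 percentage points

Labor's share = 1 − 0.21 = 0.79.
The 1990s: TFP = 5.6 − 2.94 − 2.528 = 0.132%.
The 2000s: TFP = 2.4 − 0.252 + 1.422 = 3.57%.
Difference = 0.132 − (3.57) = -3.438 pp.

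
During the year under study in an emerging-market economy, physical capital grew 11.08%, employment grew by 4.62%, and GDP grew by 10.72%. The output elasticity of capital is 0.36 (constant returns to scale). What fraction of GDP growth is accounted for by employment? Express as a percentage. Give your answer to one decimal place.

Labor's share = 1 − 0.36 = 0.64.
Employment contributed 0.64 × 4.62 = 2.9568 pp.
Share of growth = 2.9568 / 10.72 × 100 = 27.582%.

Employment accounted for 27.6% of growth.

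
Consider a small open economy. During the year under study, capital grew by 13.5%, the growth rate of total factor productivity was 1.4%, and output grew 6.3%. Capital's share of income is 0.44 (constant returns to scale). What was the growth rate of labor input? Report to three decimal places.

Labor's share = 1 − 0.44 = 0.56.
gY = gA + 0.44×13.5 + 0.56×g.
0.56×g = 6.3 − 1.4 − 5.94 = -1.04.
g = -1.04 / 0.56 = -1.85714%.

-1.857%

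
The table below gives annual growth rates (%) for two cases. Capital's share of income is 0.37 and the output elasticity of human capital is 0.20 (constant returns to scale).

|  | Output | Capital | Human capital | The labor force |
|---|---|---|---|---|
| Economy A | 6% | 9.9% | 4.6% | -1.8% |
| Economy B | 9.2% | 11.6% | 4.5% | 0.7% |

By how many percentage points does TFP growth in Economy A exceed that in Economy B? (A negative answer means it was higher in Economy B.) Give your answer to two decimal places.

Labor's share = 1 − 0.37 − 0.2 = 0.43.
Economy A: TFP = 6 − 3.663 − 0.92 + 0.774 = 2.191%.
Economy B: TFP = 9.2 − 4.292 − 0.9 − 0.301 = 3.707%.
Difference = 2.191 − (3.707) = -1.516 pp.

-1.52 percentage points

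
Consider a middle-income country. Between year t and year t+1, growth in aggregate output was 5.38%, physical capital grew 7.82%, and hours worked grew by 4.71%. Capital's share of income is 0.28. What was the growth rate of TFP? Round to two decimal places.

Labor's share = 1 − 0.28 = 0.72.
Physical capital: 0.28 × 7.82 = 2.1896 pp.
Hours worked: 0.72 × 4.71 = 3.3912 pp.
TFP growth = 5.38 − 5.5808 = -0.2008%.

-0.20%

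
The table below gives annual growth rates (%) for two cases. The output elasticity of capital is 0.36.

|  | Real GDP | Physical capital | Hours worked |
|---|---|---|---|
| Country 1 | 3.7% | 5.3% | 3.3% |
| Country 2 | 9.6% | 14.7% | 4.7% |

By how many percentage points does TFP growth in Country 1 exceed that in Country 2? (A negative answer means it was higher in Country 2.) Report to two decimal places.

Labor's share = 1 − 0.36 = 0.64.
Country 1: TFP = 3.7 − 1.908 − 2.112 = -0.32%.
Country 2: TFP = 9.6 − 5.292 − 3.008 = 1.3%.
Difference = -0.32 − (1.3) = -1.62 pp.

-1.62 percentage points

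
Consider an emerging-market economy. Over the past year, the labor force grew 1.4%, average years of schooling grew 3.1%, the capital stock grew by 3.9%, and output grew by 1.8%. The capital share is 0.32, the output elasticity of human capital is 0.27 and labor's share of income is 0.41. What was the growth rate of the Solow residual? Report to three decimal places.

Labor's share = 1 − 0.32 − 0.27 = 0.41.
The capital stock: 0.32 × 3.9 = 1.248 pp.
Average years of schooling: 0.27 × 3.1 = 0.837 pp.
The labor force: 0.41 × 1.4 = 0.574 pp.
TFP growth = 1.8 − 2.659 = -0.859%.

-0.859%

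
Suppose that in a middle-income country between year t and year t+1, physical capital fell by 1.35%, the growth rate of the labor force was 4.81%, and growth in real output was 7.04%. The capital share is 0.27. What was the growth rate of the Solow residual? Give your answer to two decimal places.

The Solow residual growth was 3.89%.

Labor's share = 1 − 0.27 = 0.73.
Physical capital: 0.27 × (-1.35) = -0.3645 pp.
The labor force: 0.73 × 4.81 = 3.5113 pp.
TFP growth = 7.04 − 3.1468 = 3.8932%.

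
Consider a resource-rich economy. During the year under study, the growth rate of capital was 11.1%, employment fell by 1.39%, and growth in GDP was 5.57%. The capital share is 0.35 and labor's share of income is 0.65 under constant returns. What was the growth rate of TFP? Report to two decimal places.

TFP growth was 2.59%.

Labor's share = 1 − 0.35 = 0.65.
Capital: 0.35 × 11.1 = 3.885 pp.
Employment: 0.65 × (-1.39) = -0.9035 pp.
TFP growth = 5.57 − 2.9815 = 2.5885%.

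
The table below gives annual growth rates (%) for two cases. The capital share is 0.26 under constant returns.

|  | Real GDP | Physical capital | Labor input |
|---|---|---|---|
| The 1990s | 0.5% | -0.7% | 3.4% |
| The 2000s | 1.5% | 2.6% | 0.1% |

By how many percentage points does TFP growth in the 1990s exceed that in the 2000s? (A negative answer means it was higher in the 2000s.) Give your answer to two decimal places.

Labor's share = 1 − 0.26 = 0.74.
The 1990s: TFP = 0.5 + 0.182 − 2.516 = -1.834%.
The 2000s: TFP = 1.5 − 0.676 − 0.074 = 0.75%.
Difference = -1.834 − (0.75) = -2.584 pp.

-2.58 percentage points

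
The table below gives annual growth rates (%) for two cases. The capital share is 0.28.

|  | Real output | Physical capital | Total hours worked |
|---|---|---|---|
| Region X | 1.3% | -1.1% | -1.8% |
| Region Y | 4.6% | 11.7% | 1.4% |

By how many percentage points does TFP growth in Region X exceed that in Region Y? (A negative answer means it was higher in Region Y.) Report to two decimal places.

Labor's share = 1 − 0.28 = 0.72.
Region X: TFP = 1.3 + 0.308 + 1.296 = 2.904%.
Region Y: TFP = 4.6 − 3.276 − 1.008 = 0.316%.
Difference = 2.904 − (0.316) = 2.588 pp.

2.59 percentage points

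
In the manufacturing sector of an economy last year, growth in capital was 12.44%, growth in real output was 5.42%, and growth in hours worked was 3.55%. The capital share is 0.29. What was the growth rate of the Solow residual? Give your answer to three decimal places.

-0.708%

Labor's share = 1 − 0.29 = 0.71.
Capital: 0.29 × 12.44 = 3.6076 pp.
Hours worked: 0.71 × 3.55 = 2.5205 pp.
TFP growth = 5.42 − 6.1281 = -0.7081%.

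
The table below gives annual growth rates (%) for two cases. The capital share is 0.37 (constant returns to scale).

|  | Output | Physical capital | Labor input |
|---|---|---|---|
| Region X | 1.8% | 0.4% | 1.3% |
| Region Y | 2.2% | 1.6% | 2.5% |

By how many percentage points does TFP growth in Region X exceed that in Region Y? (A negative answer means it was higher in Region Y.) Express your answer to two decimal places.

Labor's share = 1 − 0.37 = 0.63.
Region X: TFP = 1.8 − 0.148 − 0.819 = 0.833%.
Region Y: TFP = 2.2 − 0.592 − 1.575 = 0.033%.
Difference = 0.833 − (0.033) = 0.8 pp.

0.80 percentage points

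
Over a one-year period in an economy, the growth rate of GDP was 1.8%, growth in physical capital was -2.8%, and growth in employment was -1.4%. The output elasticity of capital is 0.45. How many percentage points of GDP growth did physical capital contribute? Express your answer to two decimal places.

-1.26

Contribution = share × growth = 0.45 × (-2.8) = -1.26 pp.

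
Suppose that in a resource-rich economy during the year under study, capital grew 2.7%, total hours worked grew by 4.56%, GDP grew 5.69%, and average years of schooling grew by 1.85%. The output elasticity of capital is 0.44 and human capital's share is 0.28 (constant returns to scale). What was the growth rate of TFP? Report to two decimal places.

Labor's share = 1 − 0.44 − 0.28 = 0.28.
Capital: 0.44 × 2.7 = 1.188 pp.
Average years of schooling: 0.28 × 1.85 = 0.518 pp.
Total hours worked: 0.28 × 4.56 = 1.2768 pp.
TFP growth = 5.69 − 2.9828 = 2.7072%.

TFP grew 2.71%.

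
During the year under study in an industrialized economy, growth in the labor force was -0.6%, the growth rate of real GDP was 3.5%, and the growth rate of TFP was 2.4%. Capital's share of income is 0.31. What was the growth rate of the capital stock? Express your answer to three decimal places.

Labor's share = 1 − 0.31 = 0.69.
gY = gA + 0.69×(-0.6) + 0.31×g.
0.31×g = 3.5 − 2.4 + 0.414 = 1.514.
g = 1.514 / 0.31 = 4.88387%.

The capital stock grew 4.884%.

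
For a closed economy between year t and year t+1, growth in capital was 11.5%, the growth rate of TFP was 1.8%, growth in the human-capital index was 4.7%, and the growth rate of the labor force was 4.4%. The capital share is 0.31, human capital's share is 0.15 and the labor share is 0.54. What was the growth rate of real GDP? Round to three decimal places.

8.446%

Labor's share = 1 − 0.31 − 0.15 = 0.54.
Capital: 0.31 × 11.5 = 3.565 pp.
The human-capital index: 0.15 × 4.7 = 0.705 pp.
The labor force: 0.54 × 4.4 = 2.376 pp.
Output growth = 1.8 + 6.646 = 8.446%.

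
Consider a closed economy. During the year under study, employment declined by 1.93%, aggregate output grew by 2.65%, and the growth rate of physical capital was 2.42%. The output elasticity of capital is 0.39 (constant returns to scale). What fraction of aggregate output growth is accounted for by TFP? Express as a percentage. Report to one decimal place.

TFP accounted for 108.8% of growth.

Labor's share = 1 − 0.39 = 0.61.
Physical capital: 0.39 × 2.42 = 0.9438 pp.
Employment: 0.61 × (-1.93) = -1.1773 pp.
TFP growth = 2.65 + 0.2335 = 2.8835%.
TFP share of growth = 2.8835 / 2.65 × 100 = 108.811%.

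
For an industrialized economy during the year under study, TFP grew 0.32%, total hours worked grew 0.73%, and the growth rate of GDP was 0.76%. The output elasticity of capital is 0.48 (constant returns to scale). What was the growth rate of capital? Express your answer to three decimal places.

0.126%

Labor's share = 1 − 0.48 = 0.52.
gY = gA + 0.52×0.73 + 0.48×g.
0.48×g = 0.76 − 0.32 − 0.3796 = 0.0604.
g = 0.0604 / 0.48 = 0.12583%.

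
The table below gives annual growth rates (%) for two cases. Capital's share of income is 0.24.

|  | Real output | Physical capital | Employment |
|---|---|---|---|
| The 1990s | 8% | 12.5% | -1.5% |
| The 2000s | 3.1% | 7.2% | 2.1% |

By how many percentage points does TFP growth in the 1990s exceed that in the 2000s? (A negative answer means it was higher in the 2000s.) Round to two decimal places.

6.36 percentage points

Labor's share = 1 − 0.24 = 0.76.
The 1990s: TFP = 8 − 3 + 1.14 = 6.14%.
The 2000s: TFP = 3.1 − 1.728 − 1.596 = -0.224%.
Difference = 6.14 − (-0.224) = 6.364 pp.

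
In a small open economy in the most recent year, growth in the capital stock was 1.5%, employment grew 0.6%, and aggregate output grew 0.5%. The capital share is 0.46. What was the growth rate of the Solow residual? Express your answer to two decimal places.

-0.51%

Labor's share = 1 − 0.46 = 0.54.
The capital stock: 0.46 × 1.5 = 0.69 pp.
Employment: 0.54 × 0.6 = 0.324 pp.
TFP growth = 0.5 − 1.014 = -0.514%.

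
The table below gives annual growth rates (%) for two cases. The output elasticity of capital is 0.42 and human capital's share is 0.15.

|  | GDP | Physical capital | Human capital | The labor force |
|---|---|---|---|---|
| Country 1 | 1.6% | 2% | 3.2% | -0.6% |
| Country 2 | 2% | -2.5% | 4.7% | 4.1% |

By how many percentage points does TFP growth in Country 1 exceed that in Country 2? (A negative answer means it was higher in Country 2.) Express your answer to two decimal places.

Labor's share = 1 − 0.42 − 0.15 = 0.43.
Country 1: TFP = 1.6 − 0.84 − 0.48 + 0.258 = 0.538%.
Country 2: TFP = 2 + 1.05 − 0.705 − 1.763 = 0.582%.
Difference = 0.538 − (0.582) = -0.044 pp.

-0.04 percentage points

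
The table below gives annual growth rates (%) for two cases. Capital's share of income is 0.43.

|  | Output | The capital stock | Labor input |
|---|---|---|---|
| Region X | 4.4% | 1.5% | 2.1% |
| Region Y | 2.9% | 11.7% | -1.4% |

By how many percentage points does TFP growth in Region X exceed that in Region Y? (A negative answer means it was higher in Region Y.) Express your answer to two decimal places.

3.89 percentage points

Labor's share = 1 − 0.43 = 0.57.
Region X: TFP = 4.4 − 0.645 − 1.197 = 2.558%.
Region Y: TFP = 2.9 − 5.031 + 0.798 = -1.333%.
Difference = 2.558 − (-1.333) = 3.891 pp.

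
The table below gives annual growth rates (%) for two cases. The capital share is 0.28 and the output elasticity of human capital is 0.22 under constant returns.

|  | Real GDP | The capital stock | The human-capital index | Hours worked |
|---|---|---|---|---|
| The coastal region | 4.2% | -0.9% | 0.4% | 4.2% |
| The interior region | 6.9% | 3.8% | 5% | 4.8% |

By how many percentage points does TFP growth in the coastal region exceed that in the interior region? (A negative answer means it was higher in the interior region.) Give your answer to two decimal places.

-0.07 percentage points

Labor's share = 1 − 0.28 − 0.22 = 0.5.
The coastal region: TFP = 4.2 + 0.252 − 0.088 − 2.1 = 2.264%.
The interior region: TFP = 6.9 − 1.064 − 1.1 − 2.4 = 2.336%.
Difference = 2.264 − (2.336) = -0.072 pp.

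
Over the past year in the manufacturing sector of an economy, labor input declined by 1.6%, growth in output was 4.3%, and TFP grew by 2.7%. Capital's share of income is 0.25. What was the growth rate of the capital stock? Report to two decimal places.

Labor's share = 1 − 0.25 = 0.75.
gY = gA + 0.75×(-1.6) + 0.25×g.
0.25×g = 4.3 − 2.7 + 1.2 = 2.8.
g = 2.8 / 0.25 = 11.2%.

The capital stock growth was 11.20%.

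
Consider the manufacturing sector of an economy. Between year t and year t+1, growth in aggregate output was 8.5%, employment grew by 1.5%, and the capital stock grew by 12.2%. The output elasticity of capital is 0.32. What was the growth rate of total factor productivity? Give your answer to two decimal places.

3.58%

Labor's share = 1 − 0.32 = 0.68.
The capital stock: 0.32 × 12.2 = 3.904 pp.
Employment: 0.68 × 1.5 = 1.02 pp.
TFP growth = 8.5 − 4.924 = 3.576%.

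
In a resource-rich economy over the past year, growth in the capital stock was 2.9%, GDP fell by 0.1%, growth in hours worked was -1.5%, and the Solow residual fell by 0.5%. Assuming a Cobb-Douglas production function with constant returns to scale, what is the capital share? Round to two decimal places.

gY = gA + α·gK + (1−α)·gL, so gY − gA − gL = α(gK − gL).
-0.1 + 0.5 + 1.5 = α × (2.9 − (-1.5)).
1.9 = 4.4 α, so α = 0.4318.

0.43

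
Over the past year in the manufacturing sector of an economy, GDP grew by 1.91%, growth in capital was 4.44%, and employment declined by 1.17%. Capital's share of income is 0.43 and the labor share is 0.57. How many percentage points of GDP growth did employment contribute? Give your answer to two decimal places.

-0.67 pp

Labor's share = 1 − 0.43 = 0.57.
Contribution = share × growth = 0.57 × (-1.17) = -0.6669 pp.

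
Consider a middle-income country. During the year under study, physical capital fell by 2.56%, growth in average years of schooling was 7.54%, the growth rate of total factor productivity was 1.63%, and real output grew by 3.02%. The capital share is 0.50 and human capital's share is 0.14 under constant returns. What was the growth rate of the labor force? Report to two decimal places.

The labor force grew 4.48%.

Labor's share = 1 − 0.5 − 0.14 = 0.36.
gY = gA + 0.5×(-2.56) + 0.14×7.54 + 0.36×g.
0.36×g = 3.02 − 1.63 + 0.2244 = 1.6144.
g = 1.6144 / 0.36 = 4.4844%.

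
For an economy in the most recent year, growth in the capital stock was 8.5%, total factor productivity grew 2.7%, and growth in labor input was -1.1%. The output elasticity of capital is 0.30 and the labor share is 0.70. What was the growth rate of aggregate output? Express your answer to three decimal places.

Labor's share = 1 − 0.3 = 0.7.
The capital stock: 0.3 × 8.5 = 2.55 pp.
Labor input: 0.7 × (-1.1) = -0.77 pp.
Output growth = 2.7 + 1.78 = 4.48%.

Aggregate output grew 4.480%.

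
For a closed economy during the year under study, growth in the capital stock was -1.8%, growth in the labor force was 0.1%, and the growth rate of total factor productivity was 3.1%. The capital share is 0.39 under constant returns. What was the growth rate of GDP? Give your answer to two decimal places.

2.46%

Labor's share = 1 − 0.39 = 0.61.
The capital stock: 0.39 × (-1.8) = -0.702 pp.
The labor force: 0.61 × 0.1 = 0.061 pp.
Output growth = 3.1 + (-0.641) = 2.459%.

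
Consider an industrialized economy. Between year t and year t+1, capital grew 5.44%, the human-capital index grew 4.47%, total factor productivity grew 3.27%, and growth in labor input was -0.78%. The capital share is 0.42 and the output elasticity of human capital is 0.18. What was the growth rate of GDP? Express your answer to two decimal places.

GDP growth was 6.05%.

Labor's share = 1 − 0.42 − 0.18 = 0.4.
Capital: 0.42 × 5.44 = 2.2848 pp.
The human-capital index: 0.18 × 4.47 = 0.8046 pp.
Labor input: 0.4 × (-0.78) = -0.312 pp.
Output growth = 3.27 + 2.7774 = 6.0474%.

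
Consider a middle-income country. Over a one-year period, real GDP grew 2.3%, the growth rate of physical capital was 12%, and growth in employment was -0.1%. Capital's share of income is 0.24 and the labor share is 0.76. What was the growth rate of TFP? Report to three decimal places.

Labor's share = 1 − 0.24 = 0.76.
Physical capital: 0.24 × 12 = 2.88 pp.
Employment: 0.76 × (-0.1) = -0.076 pp.
TFP growth = 2.3 − 2.804 = -0.504%.

-0.504%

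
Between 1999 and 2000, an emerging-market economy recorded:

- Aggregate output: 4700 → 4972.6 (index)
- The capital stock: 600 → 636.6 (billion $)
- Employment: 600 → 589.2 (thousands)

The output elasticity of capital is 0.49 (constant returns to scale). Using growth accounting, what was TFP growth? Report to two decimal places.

3.73%

Aggregate output growth = (4972.6 − 4700) / 4700 = 5.8%.
The capital stock growth = (636.6 − 600) / 600 = 6.1%.
Employment growth = (589.2 − 600) / 600 = -1.8%.
Labor's share = 1 − 0.49 = 0.51.
The capital stock: 0.49 × 6.1 = 2.989 pp.
Employment: 0.51 × (-1.8) = -0.918 pp.
TFP growth = 5.8 − 2.071 = 3.729%.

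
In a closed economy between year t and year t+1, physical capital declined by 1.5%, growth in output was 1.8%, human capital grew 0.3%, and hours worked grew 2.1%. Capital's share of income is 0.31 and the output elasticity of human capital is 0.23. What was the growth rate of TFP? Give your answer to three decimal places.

TFP growth was 1.230%.

Labor's share = 1 − 0.31 − 0.23 = 0.46.
Physical capital: 0.31 × (-1.5) = -0.465 pp.
Human capital: 0.23 × 0.3 = 0.069 pp.
Hours worked: 0.46 × 2.1 = 0.966 pp.
TFP growth = 1.8 − 0.57 = 1.23%.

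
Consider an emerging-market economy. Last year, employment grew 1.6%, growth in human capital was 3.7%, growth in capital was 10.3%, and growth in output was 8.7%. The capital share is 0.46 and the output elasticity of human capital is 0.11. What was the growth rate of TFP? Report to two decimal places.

Labor's share = 1 − 0.46 − 0.11 = 0.43.
Capital: 0.46 × 10.3 = 4.738 pp.
Human capital: 0.11 × 3.7 = 0.407 pp.
Employment: 0.43 × 1.6 = 0.688 pp.
TFP growth = 8.7 − 5.833 = 2.867%.

TFP growth was 2.87%.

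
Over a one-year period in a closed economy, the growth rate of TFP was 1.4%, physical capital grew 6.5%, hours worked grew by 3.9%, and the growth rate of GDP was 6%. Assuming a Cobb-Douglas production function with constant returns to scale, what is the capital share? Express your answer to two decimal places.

0.27

gY = gA + α·gK + (1−α)·gL, so gY − gA − gL = α(gK − gL).
6 − 1.4 − 3.9 = α × (6.5 − 3.9).
0.7 = 2.6 α, so α = 0.2692.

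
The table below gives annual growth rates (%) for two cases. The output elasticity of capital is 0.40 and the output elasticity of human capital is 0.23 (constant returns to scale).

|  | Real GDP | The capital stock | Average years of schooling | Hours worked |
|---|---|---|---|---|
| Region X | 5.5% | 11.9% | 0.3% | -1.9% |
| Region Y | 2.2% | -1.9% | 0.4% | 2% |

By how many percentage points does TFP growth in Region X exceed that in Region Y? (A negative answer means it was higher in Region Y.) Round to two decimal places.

-0.75 percentage points

Labor's share = 1 − 0.4 − 0.23 = 0.37.
Region X: TFP = 5.5 − 4.76 − 0.069 + 0.703 = 1.374%.
Region Y: TFP = 2.2 + 0.76 − 0.092 − 0.74 = 2.128%.
Difference = 1.374 − (2.128) = -0.754 pp.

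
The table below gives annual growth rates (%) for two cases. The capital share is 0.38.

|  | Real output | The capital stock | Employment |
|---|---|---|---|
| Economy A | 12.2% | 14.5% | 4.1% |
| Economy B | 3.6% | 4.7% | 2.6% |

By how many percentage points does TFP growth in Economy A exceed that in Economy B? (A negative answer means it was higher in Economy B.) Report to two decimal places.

Labor's share = 1 − 0.38 = 0.62.
Economy A: TFP = 12.2 − 5.51 − 2.542 = 4.148%.
Economy B: TFP = 3.6 − 1.786 − 1.612 = 0.202%.
Difference = 4.148 − (0.202) = 3.946 pp.

3.95 percentage points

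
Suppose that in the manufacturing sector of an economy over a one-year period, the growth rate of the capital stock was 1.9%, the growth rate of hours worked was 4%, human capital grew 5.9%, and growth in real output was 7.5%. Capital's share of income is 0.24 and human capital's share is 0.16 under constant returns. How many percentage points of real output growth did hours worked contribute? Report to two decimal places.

Labor's share = 1 − 0.24 − 0.16 = 0.6.
Contribution = share × growth = 0.6 × 4 = 2.4 pp.

2.40 percentage points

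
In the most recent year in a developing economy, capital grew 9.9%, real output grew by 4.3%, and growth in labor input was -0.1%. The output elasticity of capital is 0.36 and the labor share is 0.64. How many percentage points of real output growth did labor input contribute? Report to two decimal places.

Labor's share = 1 − 0.36 = 0.64.
Contribution = share × growth = 0.64 × (-0.1) = -0.064 pp.

-0.06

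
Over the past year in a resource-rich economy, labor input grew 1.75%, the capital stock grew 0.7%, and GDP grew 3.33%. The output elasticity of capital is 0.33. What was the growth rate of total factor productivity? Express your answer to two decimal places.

1.93%

Labor's share = 1 − 0.33 = 0.67.
The capital stock: 0.33 × 0.7 = 0.231 pp.
Labor input: 0.67 × 1.75 = 1.1725 pp.
TFP growth = 3.33 − 1.4035 = 1.9265%.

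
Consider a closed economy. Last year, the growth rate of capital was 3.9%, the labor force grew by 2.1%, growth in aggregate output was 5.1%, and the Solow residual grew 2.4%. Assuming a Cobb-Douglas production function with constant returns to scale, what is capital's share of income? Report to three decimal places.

gY = gA + α·gK + (1−α)·gL, so gY − gA − gL = α(gK − gL).
5.1 − 2.4 − 2.1 = α × (3.9 − 2.1).
0.6 = 1.8 α, so α = 0.33333.

0.333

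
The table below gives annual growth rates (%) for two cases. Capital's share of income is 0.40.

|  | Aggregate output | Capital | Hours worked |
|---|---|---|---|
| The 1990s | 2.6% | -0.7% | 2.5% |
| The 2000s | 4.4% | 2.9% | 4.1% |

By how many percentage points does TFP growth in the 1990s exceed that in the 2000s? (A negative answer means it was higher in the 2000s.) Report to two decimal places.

0.60 percentage points

Labor's share = 1 − 0.4 = 0.6.
The 1990s: TFP = 2.6 + 0.28 − 1.5 = 1.38%.
The 2000s: TFP = 4.4 − 1.16 − 2.46 = 0.78%.
Difference = 1.38 − (0.78) = 0.6 pp.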